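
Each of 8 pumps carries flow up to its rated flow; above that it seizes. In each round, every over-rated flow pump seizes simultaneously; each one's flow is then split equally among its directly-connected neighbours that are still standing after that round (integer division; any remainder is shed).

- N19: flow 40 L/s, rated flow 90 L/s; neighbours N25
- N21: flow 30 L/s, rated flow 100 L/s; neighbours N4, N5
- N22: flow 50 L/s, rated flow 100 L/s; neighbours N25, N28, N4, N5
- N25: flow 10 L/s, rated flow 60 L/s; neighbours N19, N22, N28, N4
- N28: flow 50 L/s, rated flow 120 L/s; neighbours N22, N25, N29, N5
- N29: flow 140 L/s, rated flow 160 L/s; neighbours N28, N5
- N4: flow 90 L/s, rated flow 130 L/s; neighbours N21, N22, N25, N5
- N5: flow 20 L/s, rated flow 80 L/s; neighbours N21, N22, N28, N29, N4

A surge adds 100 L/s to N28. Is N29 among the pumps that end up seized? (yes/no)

Round 1 — N28 at 150 > 120. N28 seizes.
  N28 sheds 150 L/s to N22, N25, N29, N5: 37 each (2 lost).
    N22: 50+37 = 87 ≤ 100
    N25: 10+37 = 47 ≤ 60
    N29: 140+37 = 177 > 160
    N5: 20+37 = 57 ≤ 80
Round 2 — N29 seizes.
  N29 sheds 177 L/s to N5: 177 each.
    N5: 57+177 = 234 > 80
Round 3 — N5 seizes.
  N5 sheds 234 L/s to N21, N22, N4: 78 each.
    N21: 30+78 = 108 > 100
    N22: 87+78 = 165 > 100
    N4: 90+78 = 168 > 130
Round 4 — N21, N22, N4 seize.
  N21 sheds 108 L/s: no online neighbours, lost.
  N22 sheds 165 L/s to N25: 165 each.
    N25: 47+165 = 212 > 60
  N4 sheds 168 L/s to N25: 168 each.
    N25: 212+168 = 380 > 60
Round 5 — N25 seizes.
  N25 sheds 380 L/s to N19: 380 each.
    N19: 40+380 = 420 > 90
Round 6 — N19 seizes.
  N19 sheds 420 L/s: no online neighbours, lost.
No further seizures.

yes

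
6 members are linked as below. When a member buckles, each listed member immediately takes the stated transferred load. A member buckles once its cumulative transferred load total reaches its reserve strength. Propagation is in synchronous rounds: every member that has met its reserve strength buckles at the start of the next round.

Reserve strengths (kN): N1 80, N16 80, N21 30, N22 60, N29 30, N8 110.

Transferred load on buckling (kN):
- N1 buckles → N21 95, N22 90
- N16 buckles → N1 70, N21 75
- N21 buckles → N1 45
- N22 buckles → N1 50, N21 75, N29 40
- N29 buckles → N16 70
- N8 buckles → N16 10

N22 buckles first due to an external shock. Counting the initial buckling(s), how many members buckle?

Round 1 — N22 buckles (initial).
  N1: +50 → 50 < 80
  N21: +75 → 75 ≥ 30
  N29: +40 → 40 ≥ 30
Round 2 — N21, N29 buckle.
  N1: +45 → 95 ≥ 80
  N16: +70 → 70 < 80
Round 3 — N1 buckles.
No further bucklings.

4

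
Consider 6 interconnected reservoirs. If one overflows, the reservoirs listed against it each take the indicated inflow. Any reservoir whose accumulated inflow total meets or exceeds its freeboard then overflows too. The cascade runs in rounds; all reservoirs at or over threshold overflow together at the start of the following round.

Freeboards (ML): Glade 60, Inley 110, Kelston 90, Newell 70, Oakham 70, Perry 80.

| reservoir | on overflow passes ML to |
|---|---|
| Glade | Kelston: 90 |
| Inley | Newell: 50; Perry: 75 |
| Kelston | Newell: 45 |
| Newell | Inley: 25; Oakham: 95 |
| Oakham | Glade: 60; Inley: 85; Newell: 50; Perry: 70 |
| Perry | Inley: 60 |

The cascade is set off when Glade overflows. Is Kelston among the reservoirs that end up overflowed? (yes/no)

Round 1 — Glade overflows (initial).
  Kelston: +90 → 90 ≥ 90
Round 2 — Kelston overflows.
  Newell: +45 → 45 < 70
No further overflows.

yes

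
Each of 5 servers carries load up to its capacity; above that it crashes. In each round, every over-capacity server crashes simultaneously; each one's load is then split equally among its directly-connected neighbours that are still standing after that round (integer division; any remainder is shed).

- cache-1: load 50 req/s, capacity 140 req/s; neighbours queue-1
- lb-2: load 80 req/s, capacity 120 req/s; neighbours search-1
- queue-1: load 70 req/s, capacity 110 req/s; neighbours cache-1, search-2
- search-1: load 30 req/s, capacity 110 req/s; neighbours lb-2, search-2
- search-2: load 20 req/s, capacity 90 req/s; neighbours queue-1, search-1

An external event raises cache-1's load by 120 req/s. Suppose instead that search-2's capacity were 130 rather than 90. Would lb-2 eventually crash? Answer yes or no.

With search-2's capacity at 130:
Round 1 — cache-1 at 170 > 140. cache-1 crashes.
  cache-1 sheds 170 req/s to queue-1: 170 each.
    queue-1: 70+170 = 240 > 110
Round 2 — queue-1 crashes.
  queue-1 sheds 240 req/s to search-2: 240 each.
    search-2: 20+240 = 260 > 130
Round 3 — search-2 crashes.
  search-2 sheds 260 req/s to search-1: 260 each.
    search-1: 30+260 = 290 > 110
Round 4 — search-1 crashes.
  search-1 sheds 290 req/s to lb-2: 290 each.
    lb-2: 80+290 = 370 > 120
Round 5 — lb-2 crashes.
  lb-2 sheds 370 req/s: no online neighbours, lost.
No further crashes.

yes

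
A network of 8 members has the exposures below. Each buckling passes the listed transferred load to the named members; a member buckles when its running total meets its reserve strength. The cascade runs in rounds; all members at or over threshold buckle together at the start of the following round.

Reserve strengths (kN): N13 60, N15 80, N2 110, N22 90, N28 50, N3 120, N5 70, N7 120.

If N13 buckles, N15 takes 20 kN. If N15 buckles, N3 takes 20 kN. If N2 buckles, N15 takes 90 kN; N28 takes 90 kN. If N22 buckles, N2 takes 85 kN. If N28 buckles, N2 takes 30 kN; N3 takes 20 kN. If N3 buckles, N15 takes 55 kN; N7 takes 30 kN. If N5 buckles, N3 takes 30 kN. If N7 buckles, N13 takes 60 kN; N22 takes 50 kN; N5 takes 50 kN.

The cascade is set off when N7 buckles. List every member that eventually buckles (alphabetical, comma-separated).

N13, N7

Round 1 — N7 buckles (initial).
  N13: +60 → 60 ≥ 60
  N22: +50 → 50 < 90
  N5: +50 → 50 < 70
Round 2 — N13 buckles.
  N15: +20 → 20 < 80
No further bucklings.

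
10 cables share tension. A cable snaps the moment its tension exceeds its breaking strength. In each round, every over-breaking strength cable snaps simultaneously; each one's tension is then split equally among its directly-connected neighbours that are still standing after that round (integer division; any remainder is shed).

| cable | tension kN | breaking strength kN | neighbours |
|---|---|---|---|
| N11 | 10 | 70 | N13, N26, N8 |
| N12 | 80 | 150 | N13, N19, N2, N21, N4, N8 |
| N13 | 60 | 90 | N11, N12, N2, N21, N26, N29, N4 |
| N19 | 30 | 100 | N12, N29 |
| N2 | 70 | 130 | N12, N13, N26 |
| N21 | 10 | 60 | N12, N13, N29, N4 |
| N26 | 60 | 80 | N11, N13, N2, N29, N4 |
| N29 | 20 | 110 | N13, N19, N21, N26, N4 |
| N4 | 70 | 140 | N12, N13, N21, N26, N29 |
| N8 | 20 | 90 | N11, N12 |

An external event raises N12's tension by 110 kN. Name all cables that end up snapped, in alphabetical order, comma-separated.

N12, N13

Round 1 — N12 at 190 > 150. N12 snaps.
  N12 sheds 190 kN to N13, N19, N2, N21, N4, N8: 31 each (4 lost).
    N13: 60+31 = 91 > 90
    N19: 30+31 = 61 ≤ 100
    N2: 70+31 = 101 ≤ 130
    N21: 10+31 = 41 ≤ 60
    N4: 70+31 = 101 ≤ 140
    N8: 20+31 = 51 ≤ 90
Round 2 — N13 snaps.
  N13 sheds 91 kN to N11, N2, N21, N26, N29, N4: 15 each (1 lost).
    N11: 10+15 = 25 ≤ 70
    N2: 101+15 = 116 ≤ 130
    N21: 41+15 = 56 ≤ 60
    N26: 60+15 = 75 ≤ 80
    N29: 20+15 = 35 ≤ 110
    N4: 101+15 = 116 ≤ 140
No further breaks.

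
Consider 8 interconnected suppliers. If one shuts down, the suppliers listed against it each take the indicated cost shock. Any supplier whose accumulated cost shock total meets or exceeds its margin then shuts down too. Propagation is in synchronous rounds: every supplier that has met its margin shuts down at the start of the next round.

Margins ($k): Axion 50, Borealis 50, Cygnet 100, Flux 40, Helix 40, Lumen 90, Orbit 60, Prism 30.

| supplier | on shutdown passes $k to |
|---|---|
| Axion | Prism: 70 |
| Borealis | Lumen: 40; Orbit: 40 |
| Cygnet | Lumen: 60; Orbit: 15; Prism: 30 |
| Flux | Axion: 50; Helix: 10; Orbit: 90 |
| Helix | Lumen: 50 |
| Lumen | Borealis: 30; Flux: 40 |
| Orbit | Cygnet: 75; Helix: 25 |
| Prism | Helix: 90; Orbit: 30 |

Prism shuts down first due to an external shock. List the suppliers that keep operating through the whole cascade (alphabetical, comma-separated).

Round 1 — Prism shuts down (initial).
  Helix: +90 → 90 ≥ 40
  Orbit: +30 → 30 < 60
Round 2 — Helix shuts down.
  Lumen: +50 → 50 < 90
No further shutdowns.

Axion, Borealis, Cygnet, Flux, Lumen, Orbit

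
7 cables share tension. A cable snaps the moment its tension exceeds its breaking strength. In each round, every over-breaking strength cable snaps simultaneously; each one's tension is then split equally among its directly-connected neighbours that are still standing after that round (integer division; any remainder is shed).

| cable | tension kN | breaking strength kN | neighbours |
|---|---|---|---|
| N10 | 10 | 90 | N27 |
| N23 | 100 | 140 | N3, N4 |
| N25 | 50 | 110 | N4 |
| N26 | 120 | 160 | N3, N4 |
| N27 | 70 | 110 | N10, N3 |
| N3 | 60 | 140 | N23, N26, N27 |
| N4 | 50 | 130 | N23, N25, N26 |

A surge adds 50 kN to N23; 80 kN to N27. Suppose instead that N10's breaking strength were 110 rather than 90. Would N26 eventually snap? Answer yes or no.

yes

With N10's breaking strength at 110:
Round 1 — N23 at 150 > 140; N27 at 150 > 110. N23, N27 snap.
  N23 sheds 150 kN to N3, N4: 75 each.
    N3: 60+75 = 135 ≤ 140
    N4: 50+75 = 125 ≤ 130
  N27 sheds 150 kN to N10, N3: 75 each.
    N10: 10+75 = 85 ≤ 110
    N3: 135+75 = 210 > 140
Round 2 — N3 snaps.
  N3 sheds 210 kN to N26: 210 each.
    N26: 120+210 = 330 > 160
Round 3 — N26 snaps.
  N26 sheds 330 kN to N4: 330 each.
    N4: 125+330 = 455 > 130
Round 4 — N4 snaps.
  N4 sheds 455 kN to N25: 455 each.
    N25: 50+455 = 505 > 110
Round 5 — N25 snaps.
  N25 sheds 505 kN: no online neighbours, lost.
No further breaks.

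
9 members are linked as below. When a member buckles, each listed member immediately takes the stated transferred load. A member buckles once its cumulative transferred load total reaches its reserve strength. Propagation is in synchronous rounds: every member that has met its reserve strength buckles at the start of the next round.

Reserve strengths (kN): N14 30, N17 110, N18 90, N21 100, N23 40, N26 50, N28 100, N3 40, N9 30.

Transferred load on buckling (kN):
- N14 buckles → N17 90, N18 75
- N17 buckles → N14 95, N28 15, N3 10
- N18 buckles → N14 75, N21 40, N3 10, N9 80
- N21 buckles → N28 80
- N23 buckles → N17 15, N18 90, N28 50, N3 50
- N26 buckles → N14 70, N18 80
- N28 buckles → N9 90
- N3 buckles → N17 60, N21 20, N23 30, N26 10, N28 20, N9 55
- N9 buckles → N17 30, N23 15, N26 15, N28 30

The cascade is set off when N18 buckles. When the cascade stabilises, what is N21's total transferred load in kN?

Round 1 — N18 buckles (initial).
  N14: +75 → 75 ≥ 30
  N21: +40 → 40 < 100
  N3: +10 → 10 < 40
  N9: +80 → 80 ≥ 30
Round 2 — N14, N9 buckle.
  N17: +90+30 → 120 ≥ 110
  N23: +15 → 15 < 40
  N26: +15 → 15 < 50
  N28: +30 → 30 < 100
Round 3 — N17 buckles.
  N28: +15 → 45 < 100
  N3: +10 → 20 < 40
No further bucklings.

40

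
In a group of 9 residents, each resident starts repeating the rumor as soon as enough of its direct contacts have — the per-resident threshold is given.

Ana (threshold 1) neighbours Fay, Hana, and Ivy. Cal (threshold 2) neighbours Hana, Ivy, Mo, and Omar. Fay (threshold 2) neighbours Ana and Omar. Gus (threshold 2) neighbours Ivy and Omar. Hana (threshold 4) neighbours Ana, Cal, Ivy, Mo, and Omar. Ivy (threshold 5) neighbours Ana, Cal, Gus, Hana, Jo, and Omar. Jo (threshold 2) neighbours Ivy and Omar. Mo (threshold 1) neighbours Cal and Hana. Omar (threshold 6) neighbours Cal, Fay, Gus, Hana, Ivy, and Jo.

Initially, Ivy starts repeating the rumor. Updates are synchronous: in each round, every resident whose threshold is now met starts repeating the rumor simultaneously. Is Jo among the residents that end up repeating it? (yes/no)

Round 1 — Ivy starts repeating the rumor (initial).
Round 2 — checking thresholds:
  Ana: 1 of 3 neighbours ≥ 1, starts repeating the rumor.
  Cal: 1 of 4 neighbours < 2, below threshold.
  Gus: 1 of 2 neighbours < 2, below threshold.
  Hana: 1 of 5 neighbours < 4, below threshold.
  Jo: 1 of 2 neighbours < 2, below threshold.
  Omar: 1 of 6 neighbours < 6, below threshold.
Round 3 — no new spreads; cascade stops.

no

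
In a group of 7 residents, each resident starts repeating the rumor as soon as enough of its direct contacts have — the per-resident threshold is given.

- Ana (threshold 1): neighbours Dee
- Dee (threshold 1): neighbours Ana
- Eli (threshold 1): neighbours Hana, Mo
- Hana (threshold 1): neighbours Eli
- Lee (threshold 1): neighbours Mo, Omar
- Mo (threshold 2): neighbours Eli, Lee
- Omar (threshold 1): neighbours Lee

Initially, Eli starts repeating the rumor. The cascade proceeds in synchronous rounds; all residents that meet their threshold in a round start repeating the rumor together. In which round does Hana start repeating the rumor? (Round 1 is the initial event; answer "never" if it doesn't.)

2

Round 1 — Eli starts repeating the rumor (initial).
Round 2 — checking thresholds:
  Hana: 1 of 1 neighbours ≥ 1, starts repeating the rumor.
  Mo: 1 of 2 neighbours < 2, below threshold.
Round 3 — no new spreads; cascade stops.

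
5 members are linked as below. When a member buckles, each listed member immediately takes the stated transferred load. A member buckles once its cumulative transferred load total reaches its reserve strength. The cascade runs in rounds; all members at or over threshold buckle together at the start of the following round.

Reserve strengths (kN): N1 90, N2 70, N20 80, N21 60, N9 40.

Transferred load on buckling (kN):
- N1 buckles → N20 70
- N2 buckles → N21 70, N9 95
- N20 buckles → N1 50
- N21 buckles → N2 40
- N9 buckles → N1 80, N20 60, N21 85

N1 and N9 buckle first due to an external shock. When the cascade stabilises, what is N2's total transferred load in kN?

40

Round 1 — N1, N9 buckle (initial).
  N20: +70+60 → 130 ≥ 80
  N21: +85 → 85 ≥ 60
Round 2 — N20, N21 buckle.
  N2: +40 → 40 < 70
No further bucklings.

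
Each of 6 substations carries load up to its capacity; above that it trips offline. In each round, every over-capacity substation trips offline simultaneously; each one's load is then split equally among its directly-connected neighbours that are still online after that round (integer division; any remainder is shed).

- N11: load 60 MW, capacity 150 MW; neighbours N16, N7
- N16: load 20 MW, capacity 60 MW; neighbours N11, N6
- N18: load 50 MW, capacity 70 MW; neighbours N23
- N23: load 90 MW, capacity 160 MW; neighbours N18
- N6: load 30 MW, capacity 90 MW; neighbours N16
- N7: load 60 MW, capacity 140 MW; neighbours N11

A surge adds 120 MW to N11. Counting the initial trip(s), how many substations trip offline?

Round 1 — N11 at 180 > 150. N11 trips offline.
  N11 sheds 180 MW to N16, N7: 90 each.
    N16: 20+90 = 110 > 60
    N7: 60+90 = 150 > 140
Round 2 — N16, N7 trip offline.
  N16 sheds 110 MW to N6: 110 each.
    N6: 30+110 = 140 > 90
  N7 sheds 150 MW: no online neighbours, lost.
Round 3 — N6 trips offline.
  N6 sheds 140 MW: no online neighbours, lost.
No further trips.

4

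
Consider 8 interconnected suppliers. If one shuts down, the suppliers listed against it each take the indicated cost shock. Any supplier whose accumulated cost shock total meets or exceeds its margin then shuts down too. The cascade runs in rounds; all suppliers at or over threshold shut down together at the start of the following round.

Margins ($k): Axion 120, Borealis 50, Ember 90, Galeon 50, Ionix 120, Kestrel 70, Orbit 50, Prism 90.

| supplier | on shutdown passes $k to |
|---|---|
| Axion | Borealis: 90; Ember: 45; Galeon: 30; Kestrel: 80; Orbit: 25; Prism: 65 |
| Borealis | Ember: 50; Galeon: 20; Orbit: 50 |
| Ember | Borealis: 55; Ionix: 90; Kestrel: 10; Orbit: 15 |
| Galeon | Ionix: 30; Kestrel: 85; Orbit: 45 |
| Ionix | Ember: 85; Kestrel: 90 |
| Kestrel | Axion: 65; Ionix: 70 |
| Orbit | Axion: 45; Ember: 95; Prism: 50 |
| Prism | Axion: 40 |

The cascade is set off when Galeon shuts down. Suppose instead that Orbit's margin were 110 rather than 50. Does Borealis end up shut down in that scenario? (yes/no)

no

With Orbit's margin at 110:
Round 1 — Galeon shuts down (initial).
  Ionix: +30 → 30 < 120
  Kestrel: +85 → 85 ≥ 70
  Orbit: +45 → 45 < 110
Round 2 — Kestrel shuts down.
  Axion: +65 → 65 < 120
  Ionix: +70 → 100 < 120
No further shutdowns.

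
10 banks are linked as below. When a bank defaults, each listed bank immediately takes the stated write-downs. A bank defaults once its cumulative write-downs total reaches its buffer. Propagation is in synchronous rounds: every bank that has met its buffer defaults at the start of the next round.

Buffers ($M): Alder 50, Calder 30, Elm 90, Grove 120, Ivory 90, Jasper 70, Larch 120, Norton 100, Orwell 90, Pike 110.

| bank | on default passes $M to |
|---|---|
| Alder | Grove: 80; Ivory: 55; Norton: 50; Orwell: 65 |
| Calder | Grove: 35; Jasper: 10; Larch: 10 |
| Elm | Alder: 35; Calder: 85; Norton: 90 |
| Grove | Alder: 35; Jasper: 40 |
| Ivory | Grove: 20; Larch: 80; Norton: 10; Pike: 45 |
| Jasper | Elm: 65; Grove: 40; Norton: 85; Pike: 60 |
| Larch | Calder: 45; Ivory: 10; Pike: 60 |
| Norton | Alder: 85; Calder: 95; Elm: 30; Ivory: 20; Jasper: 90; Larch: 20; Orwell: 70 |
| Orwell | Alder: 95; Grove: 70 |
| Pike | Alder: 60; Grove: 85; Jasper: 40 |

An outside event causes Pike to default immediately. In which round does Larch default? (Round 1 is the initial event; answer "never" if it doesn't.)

never

Round 1 — Pike defaults (initial).
  Alder: +60 → 60 ≥ 50
  Grove: +85 → 85 < 120
  Jasper: +40 → 40 < 70
Round 2 — Alder defaults.
  Grove: +80 → 165 ≥ 120
  Ivory: +55 → 55 < 90
  Norton: +50 → 50 < 100
  Orwell: +65 → 65 < 90
Round 3 — Grove defaults.
  Jasper: +40 → 80 ≥ 70
Round 4 — Jasper defaults.
  Elm: +65 → 65 < 90
  Norton: +85 → 135 ≥ 100
Round 5 — Norton defaults.
  Calder: +95 → 95 ≥ 30
  Elm: +30 → 95 ≥ 90
  Ivory: +20 → 75 < 90
  Larch: +20 → 20 < 120
  Orwell: +70 → 135 ≥ 90
Round 6 — Calder, Elm, Orwell default.
  Larch: +10 → 30 < 120
No further defaults.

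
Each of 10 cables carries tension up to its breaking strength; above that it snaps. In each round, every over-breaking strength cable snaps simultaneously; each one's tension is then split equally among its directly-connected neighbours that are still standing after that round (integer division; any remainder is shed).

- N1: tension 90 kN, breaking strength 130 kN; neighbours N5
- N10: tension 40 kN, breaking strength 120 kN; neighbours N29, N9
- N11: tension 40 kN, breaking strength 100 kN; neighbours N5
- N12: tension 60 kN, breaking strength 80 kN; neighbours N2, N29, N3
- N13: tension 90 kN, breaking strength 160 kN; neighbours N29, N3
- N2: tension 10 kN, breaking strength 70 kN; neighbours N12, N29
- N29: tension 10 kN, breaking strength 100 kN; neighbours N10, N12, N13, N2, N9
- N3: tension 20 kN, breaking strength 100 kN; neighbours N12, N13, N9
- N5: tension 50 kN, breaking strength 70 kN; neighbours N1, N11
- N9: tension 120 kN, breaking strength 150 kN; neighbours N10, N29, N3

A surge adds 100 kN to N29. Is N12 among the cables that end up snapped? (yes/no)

yes

Round 1 — N29 at 110 > 100. N29 snaps.
  N29 sheds 110 kN to N10, N12, N13, N2, N9: 22 each.
    N10: 40+22 = 62 ≤ 120
    N12: 60+22 = 82 > 80
    N13: 90+22 = 112 ≤ 160
    N2: 10+22 = 32 ≤ 70
    N9: 120+22 = 142 ≤ 150
Round 2 — N12 snaps.
  N12 sheds 82 kN to N2, N3: 41 each.
    N2: 32+41 = 73 > 70
    N3: 20+41 = 61 ≤ 100
Round 3 — N2 snaps.
  N2 sheds 73 kN: no online neighbours, lost.
No further breaks.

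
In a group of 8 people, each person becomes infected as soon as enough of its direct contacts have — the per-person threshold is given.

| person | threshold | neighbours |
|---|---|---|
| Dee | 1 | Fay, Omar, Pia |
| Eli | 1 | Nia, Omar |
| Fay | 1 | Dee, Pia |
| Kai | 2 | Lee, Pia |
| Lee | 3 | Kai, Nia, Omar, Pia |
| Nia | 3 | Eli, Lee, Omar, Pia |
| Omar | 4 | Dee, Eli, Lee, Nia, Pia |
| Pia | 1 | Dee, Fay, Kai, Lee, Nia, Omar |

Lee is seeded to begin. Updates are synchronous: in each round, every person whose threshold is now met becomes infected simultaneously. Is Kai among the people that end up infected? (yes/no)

yes

Round 1 — Lee becomes infected (initial).
Round 2 — checking thresholds:
  Kai: 1 of 2 neighbours < 2, not yet.
  Nia: 1 of 4 neighbours < 3, not yet.
  Omar: 1 of 5 neighbours < 4, not yet.
  Pia: 1 of 6 neighbours ≥ 1, becomes infected.
Round 3 — checking thresholds:
  Dee: 1 of 3 neighbours ≥ 1, becomes infected.
  Fay: 1 of 2 neighbours ≥ 1, becomes infected.
  Kai: 2 of 2 neighbours ≥ 2, becomes infected.
  Nia: 2 of 4 neighbours < 3, not yet.
  Omar: 2 of 5 neighbours < 4, not yet.
Round 4 — no new infections; cascade stops.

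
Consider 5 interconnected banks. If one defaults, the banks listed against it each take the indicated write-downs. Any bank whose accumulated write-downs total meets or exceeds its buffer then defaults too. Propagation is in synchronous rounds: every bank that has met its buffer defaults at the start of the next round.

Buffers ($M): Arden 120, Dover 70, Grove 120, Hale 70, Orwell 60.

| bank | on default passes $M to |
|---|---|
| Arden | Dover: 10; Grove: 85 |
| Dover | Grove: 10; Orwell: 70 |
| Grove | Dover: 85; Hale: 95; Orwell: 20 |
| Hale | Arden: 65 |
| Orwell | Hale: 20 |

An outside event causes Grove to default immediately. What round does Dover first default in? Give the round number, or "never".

2

Round 1 — Grove defaults (initial).
  Dover: +85 → 85 ≥ 70
  Hale: +95 → 95 ≥ 70
  Orwell: +20 → 20 < 60
Round 2 — Dover, Hale default.
  Arden: +65 → 65 < 120
  Orwell: +70 → 90 ≥ 60
Round 3 — Orwell defaults.
No further defaults.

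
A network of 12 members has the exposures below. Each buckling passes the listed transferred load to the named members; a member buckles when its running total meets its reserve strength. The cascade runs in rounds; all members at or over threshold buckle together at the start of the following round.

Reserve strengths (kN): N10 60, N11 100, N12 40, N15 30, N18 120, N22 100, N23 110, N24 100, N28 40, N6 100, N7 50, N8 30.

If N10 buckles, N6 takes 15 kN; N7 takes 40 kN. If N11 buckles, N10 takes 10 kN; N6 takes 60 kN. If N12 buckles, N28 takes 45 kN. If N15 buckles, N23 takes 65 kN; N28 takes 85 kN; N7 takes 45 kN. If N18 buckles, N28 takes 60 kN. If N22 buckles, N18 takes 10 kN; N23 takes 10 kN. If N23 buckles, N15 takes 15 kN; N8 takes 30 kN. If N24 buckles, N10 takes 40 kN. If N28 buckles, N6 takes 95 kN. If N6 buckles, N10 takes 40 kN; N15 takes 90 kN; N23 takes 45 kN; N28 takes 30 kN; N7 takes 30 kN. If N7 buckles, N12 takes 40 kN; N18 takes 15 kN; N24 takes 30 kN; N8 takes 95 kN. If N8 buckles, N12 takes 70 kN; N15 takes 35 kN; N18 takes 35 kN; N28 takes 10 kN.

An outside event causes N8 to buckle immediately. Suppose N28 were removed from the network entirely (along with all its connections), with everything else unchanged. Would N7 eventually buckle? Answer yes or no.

With N28 removed:
Round 1 — N8 buckles (initial).
  N12: +70 → 70 ≥ 40
  N15: +35 → 35 ≥ 30
  N18: +35 → 35 < 120
Round 2 — N12, N15 buckle.
  N23: +65 → 65 < 110
  N7: +45 → 45 < 50
No further bucklings.

no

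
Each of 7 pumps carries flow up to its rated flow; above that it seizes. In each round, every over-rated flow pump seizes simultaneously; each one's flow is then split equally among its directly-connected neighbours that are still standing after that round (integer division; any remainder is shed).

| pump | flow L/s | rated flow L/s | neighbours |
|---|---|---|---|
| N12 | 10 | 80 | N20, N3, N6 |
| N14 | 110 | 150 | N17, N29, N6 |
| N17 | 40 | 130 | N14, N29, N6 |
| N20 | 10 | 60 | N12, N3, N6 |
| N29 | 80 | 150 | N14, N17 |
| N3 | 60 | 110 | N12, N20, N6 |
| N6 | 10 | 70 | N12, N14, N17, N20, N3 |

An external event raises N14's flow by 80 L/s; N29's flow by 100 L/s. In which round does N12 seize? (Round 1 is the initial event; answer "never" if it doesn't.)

Round 1 — N14 at 190 > 150; N29 at 180 > 150. N14, N29 seize.
  N14 sheds 190 L/s to N17, N6: 95 each.
    N17: 40+95 = 135 > 130
    N6: 10+95 = 105 > 70
  N29 sheds 180 L/s to N17: 180 each.
    N17: 135+180 = 315 > 130
Round 2 — N17, N6 seize.
  N17 sheds 315 L/s: no online neighbours, lost.
  N6 sheds 105 L/s to N12, N20, N3: 35 each.
    N12: 10+35 = 45 ≤ 80
    N20: 10+35 = 45 ≤ 60
    N3: 60+35 = 95 ≤ 110
No further seizures.

never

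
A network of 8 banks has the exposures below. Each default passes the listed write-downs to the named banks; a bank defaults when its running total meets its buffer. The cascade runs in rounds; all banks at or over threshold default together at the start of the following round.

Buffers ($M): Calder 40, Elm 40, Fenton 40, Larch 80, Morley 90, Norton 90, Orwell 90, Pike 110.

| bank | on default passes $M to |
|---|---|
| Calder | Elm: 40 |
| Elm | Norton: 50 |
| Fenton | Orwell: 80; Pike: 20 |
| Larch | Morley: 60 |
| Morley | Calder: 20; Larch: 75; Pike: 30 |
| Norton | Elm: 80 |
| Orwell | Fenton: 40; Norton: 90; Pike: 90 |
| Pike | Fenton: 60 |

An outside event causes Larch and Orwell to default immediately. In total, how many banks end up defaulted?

Round 1 — Larch, Orwell default (initial).
  Fenton: +40 → 40 ≥ 40
  Morley: +60 → 60 < 90
  Norton: +90 → 90 ≥ 90
  Pike: +90 → 90 < 110
Round 2 — Fenton, Norton default.
  Elm: +80 → 80 ≥ 40
  Pike: +20 → 110 ≥ 110
Round 3 — Elm, Pike default.
No further defaults.

6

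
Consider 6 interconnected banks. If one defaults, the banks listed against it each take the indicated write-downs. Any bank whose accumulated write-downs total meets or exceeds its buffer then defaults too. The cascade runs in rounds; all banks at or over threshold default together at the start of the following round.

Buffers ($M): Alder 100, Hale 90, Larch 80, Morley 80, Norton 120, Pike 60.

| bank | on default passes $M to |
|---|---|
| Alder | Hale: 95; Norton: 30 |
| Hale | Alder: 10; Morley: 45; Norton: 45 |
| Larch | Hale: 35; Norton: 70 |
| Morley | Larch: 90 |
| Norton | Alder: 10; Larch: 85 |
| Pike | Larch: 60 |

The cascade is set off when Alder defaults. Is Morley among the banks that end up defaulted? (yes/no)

no

Round 1 — Alder defaults (initial).
  Hale: +95 → 95 ≥ 90
  Norton: +30 → 30 < 120
Round 2 — Hale defaults.
  Morley: +45 → 45 < 80
  Norton: +45 → 75 < 120
No further defaults.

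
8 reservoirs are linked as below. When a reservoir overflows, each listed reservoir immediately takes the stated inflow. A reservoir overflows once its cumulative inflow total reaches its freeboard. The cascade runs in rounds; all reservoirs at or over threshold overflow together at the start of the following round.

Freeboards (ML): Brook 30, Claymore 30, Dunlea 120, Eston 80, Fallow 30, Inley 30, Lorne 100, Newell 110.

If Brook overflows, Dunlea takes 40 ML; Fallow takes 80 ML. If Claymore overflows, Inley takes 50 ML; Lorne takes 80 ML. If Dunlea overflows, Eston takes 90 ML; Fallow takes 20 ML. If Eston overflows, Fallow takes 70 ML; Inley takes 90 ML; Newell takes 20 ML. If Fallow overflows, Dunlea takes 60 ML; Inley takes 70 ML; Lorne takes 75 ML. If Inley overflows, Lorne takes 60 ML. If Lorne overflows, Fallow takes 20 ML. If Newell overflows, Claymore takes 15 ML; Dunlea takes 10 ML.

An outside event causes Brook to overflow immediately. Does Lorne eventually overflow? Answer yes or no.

Round 1 — Brook overflows (initial).
  Dunlea: +40 → 40 < 120
  Fallow: +80 → 80 ≥ 30
Round 2 — Fallow overflows.
  Dunlea: +60 → 100 < 120
  Inley: +70 → 70 ≥ 30
  Lorne: +75 → 75 < 100
Round 3 — Inley overflows.
  Lorne: +60 → 135 ≥ 100
Round 4 — Lorne overflows.
No further overflows.

yes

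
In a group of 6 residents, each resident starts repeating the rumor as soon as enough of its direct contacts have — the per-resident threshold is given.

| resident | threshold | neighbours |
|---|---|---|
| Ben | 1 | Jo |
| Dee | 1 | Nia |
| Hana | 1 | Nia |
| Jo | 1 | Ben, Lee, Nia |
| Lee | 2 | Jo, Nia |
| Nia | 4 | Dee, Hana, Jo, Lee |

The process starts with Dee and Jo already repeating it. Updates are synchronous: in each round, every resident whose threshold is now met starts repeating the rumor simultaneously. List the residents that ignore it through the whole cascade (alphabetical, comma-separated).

Hana, Lee, Nia

Round 1 — Dee, Jo start repeating the rumor (initial).
Round 2 — checking thresholds:
  Ben: 1 of 1 neighbours ≥ 1, starts repeating the rumor.
  Lee: 1 of 2 neighbours < 2, below threshold.
  Nia: 2 of 4 neighbours < 4, below threshold.
Round 3 — no new spreads; cascade stops.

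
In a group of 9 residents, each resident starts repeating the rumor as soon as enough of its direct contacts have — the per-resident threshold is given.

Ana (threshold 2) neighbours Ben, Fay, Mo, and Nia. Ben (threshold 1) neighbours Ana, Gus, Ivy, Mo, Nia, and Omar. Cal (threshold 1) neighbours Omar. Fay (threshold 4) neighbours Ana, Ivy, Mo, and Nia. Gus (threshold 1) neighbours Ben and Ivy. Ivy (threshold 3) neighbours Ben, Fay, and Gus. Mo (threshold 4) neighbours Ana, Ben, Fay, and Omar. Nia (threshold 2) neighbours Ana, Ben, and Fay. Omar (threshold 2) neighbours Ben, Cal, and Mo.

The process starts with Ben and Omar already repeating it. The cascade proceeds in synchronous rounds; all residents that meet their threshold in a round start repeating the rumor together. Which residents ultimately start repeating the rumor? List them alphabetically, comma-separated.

Ben, Cal, Gus, Omar

Round 1 — Ben, Omar start repeating the rumor (initial).
Round 2 — checking thresholds:
  Ana: 1 of 4 neighbours < 2, below threshold.
  Cal: 1 of 1 neighbours ≥ 1, starts repeating the rumor.
  Gus: 1 of 2 neighbours ≥ 1, starts repeating the rumor.
  Ivy: 1 of 3 neighbours < 3, below threshold.
  Mo: 2 of 4 neighbours < 4, below threshold.
  Nia: 1 of 3 neighbours < 2, below threshold.
Round 3 — no new spreads; cascade stops.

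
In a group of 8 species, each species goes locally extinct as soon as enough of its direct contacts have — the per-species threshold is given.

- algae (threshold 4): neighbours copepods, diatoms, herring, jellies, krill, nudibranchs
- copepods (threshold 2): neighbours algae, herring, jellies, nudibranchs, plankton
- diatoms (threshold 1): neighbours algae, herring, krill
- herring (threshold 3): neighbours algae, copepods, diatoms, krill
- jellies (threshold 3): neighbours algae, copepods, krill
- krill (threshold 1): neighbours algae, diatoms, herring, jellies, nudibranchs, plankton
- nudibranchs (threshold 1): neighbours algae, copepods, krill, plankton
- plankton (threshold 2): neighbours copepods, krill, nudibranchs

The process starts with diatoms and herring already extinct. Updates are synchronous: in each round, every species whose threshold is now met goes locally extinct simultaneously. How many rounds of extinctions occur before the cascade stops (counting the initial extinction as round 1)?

Round 1 — diatoms, herring go locally extinct (initial).
Round 2 — checking thresholds:
  algae: 2 of 6 neighbours < 4, holds.
  copepods: 1 of 5 neighbours < 2, holds.
  krill: 2 of 6 neighbours ≥ 1, goes locally extinct.
Round 3 — checking thresholds:
  algae: 3 of 6 neighbours < 4, holds.
  copepods: 1 of 5 neighbours < 2, holds.
  jellies: 1 of 3 neighbours < 3, holds.
  nudibranchs: 1 of 4 neighbours ≥ 1, goes locally extinct.
  plankton: 1 of 3 neighbours < 2, holds.
Round 4 — checking thresholds:
  algae: 4 of 6 neighbours ≥ 4, goes locally extinct.
  copepods: 2 of 5 neighbours ≥ 2, goes locally extinct.
  jellies: 1 of 3 neighbours < 3, holds.
  plankton: 2 of 3 neighbours ≥ 2, goes locally extinct.
Round 5 — checking thresholds:
  jellies: 3 of 3 neighbours ≥ 3, goes locally extinct.
Round 6 — no new extinctions; cascade stops.

5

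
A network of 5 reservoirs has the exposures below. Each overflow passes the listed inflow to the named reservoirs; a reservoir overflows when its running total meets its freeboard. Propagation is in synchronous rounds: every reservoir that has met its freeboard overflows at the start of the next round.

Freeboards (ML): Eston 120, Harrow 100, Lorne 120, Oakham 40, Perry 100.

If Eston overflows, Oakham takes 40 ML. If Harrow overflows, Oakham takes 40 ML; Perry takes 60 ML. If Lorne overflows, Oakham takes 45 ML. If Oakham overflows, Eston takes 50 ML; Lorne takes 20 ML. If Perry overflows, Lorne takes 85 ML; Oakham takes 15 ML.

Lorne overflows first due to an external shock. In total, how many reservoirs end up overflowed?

Round 1 — Lorne overflows (initial).
  Oakham: +45 → 45 ≥ 40
Round 2 — Oakham overflows.
  Eston: +50 → 50 < 120
No further overflows.

2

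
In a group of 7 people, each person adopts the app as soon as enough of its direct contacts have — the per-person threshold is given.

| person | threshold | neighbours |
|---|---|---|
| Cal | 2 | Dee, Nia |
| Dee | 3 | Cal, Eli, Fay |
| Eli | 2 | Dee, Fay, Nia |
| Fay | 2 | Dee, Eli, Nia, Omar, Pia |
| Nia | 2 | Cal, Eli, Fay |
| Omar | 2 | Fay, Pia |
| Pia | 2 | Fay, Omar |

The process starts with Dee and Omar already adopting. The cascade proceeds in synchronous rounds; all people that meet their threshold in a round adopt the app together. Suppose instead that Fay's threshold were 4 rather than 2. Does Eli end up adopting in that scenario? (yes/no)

With Fay's threshold at 4:
Round 1 — Dee, Omar adopt the app (initial).
Round 2 — no new adoptions; cascade stops.

no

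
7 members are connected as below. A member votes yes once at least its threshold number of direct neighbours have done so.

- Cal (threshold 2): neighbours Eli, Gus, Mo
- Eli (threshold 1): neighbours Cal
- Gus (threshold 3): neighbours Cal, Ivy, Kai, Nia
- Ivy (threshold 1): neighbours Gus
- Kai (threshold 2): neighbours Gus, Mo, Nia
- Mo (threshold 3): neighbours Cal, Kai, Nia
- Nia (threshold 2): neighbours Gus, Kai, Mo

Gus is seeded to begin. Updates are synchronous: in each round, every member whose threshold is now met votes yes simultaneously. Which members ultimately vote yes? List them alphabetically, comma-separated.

Round 1 — Gus votes yes (initial).
Round 2 — checking thresholds:
  Cal: 1 of 3 neighbours < 2, holds.
  Ivy: 1 of 1 neighbours ≥ 1, votes yes.
  Kai: 1 of 3 neighbours < 2, holds.
  Nia: 1 of 3 neighbours < 2, holds.
Round 3 — no new yes votes; cascade stops.

Gus, Ivy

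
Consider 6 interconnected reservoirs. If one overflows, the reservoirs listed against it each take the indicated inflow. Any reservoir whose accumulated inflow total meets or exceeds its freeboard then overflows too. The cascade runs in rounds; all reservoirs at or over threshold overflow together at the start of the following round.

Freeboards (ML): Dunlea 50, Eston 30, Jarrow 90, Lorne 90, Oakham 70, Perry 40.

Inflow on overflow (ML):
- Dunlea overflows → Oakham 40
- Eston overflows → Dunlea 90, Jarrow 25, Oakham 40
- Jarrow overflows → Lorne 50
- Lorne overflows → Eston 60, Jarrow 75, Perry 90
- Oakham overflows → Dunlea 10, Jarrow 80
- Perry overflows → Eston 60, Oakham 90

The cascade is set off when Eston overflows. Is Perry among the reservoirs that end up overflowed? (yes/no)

Round 1 — Eston overflows (initial).
  Dunlea: +90 → 90 ≥ 50
  Jarrow: +25 → 25 < 90
  Oakham: +40 → 40 < 70
Round 2 — Dunlea overflows.
  Oakham: +40 → 80 ≥ 70
Round 3 — Oakham overflows.
  Jarrow: +80 → 105 ≥ 90
Round 4 — Jarrow overflows.
  Lorne: +50 → 50 < 90
No further overflows.

no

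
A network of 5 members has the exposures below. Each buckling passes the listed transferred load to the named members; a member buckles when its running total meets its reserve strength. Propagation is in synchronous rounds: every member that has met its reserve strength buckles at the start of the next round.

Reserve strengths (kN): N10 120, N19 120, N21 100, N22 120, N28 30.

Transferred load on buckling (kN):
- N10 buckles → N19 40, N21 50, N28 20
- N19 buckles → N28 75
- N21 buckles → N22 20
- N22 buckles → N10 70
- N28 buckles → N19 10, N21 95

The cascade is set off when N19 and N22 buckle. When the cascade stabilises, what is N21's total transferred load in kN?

95

Round 1 — N19, N22 buckle (initial).
  N10: +70 → 70 < 120
  N28: +75 → 75 ≥ 30
Round 2 — N28 buckles.
  N21: +95 → 95 < 100
No further bucklings.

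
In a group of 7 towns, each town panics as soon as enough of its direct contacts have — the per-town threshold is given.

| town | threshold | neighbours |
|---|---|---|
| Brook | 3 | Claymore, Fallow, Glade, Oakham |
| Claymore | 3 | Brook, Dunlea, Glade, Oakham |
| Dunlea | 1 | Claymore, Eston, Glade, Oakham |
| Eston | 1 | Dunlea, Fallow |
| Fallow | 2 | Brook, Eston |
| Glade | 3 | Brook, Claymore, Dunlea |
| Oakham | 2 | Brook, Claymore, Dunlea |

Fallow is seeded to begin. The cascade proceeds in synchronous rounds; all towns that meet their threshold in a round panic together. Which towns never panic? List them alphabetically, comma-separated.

Brook, Claymore, Glade, Oakham

Round 1 — Fallow panics (initial).
Round 2 — checking thresholds:
  Brook: 1 of 4 neighbours < 3, below threshold.
  Eston: 1 of 2 neighbours ≥ 1, panics.
Round 3 — checking thresholds:
  Brook: 1 of 4 neighbours < 3, below threshold.
  Dunlea: 1 of 4 neighbours ≥ 1, panics.
Round 4 — no new panics; cascade stops.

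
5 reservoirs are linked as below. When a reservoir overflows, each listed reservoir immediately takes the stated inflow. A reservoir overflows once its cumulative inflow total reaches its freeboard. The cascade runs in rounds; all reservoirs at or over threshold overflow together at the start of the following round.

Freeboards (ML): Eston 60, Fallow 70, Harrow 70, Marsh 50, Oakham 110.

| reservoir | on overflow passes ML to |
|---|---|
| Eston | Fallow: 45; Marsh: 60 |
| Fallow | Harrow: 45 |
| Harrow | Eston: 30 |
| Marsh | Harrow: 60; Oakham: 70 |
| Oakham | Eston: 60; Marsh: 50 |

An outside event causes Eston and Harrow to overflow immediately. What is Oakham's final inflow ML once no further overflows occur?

70

Round 1 — Eston, Harrow overflow (initial).
  Fallow: +45 → 45 < 70
  Marsh: +60 → 60 ≥ 50
Round 2 — Marsh overflows.
  Oakham: +70 → 70 < 110
No further overflows.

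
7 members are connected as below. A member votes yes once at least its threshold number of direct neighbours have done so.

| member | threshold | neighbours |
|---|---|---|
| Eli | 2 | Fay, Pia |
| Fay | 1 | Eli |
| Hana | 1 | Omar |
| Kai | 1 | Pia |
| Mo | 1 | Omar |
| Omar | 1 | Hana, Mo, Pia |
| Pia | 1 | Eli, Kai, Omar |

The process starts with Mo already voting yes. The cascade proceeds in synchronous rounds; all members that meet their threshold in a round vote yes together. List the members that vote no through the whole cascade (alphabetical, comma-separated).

Round 1 — Mo votes yes (initial).
Round 2 — checking thresholds:
  Omar: 1 of 3 neighbours ≥ 1, votes yes.
Round 3 — checking thresholds:
  Hana: 1 of 1 neighbours ≥ 1, votes yes.
  Pia: 1 of 3 neighbours ≥ 1, votes yes.
Round 4 — checking thresholds:
  Eli: 1 of 2 neighbours < 2, not yet.
  Kai: 1 of 1 neighbours ≥ 1, votes yes.
Round 5 — no new yes votes; cascade stops.

Eli, Fay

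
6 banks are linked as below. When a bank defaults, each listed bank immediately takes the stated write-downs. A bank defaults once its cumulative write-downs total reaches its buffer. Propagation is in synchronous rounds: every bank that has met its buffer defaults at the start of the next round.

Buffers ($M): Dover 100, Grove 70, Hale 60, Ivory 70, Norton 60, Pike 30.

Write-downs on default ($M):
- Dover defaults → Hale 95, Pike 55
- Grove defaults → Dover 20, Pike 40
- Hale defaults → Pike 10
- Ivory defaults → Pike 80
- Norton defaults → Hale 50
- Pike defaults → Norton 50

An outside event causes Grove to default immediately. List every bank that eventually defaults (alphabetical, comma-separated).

Grove, Pike

Round 1 — Grove defaults (initial).
  Dover: +20 → 20 < 100
  Pike: +40 → 40 ≥ 30
Round 2 — Pike defaults.
  Norton: +50 → 50 < 60
No further defaults.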